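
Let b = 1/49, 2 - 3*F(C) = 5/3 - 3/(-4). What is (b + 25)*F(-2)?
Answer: -3065/882 ≈ -3.4751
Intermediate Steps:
F(C) = -5/36 (F(C) = ⅔ - (5/3 - 3/(-4))/3 = ⅔ - (5*(⅓) - 3*(-¼))/3 = ⅔ - (5/3 + ¾)/3 = ⅔ - ⅓*29/12 = ⅔ - 29/36 = -5/36)
b = 1/49 ≈ 0.020408
(b + 25)*F(-2) = (1/49 + 25)*(-5/36) = (1226/49)*(-5/36) = -3065/882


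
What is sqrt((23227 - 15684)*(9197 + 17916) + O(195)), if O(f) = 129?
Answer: 4*sqrt(12782093) ≈ 14301.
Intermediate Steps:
sqrt((23227 - 15684)*(9197 + 17916) + O(195)) = sqrt((23227 - 15684)*(9197 + 17916) + 129) = sqrt(7543*27113 + 129) = sqrt(204513359 + 129) = sqrt(204513488) = 4*sqrt(12782093)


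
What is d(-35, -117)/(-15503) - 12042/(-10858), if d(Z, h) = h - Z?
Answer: 93788741/84165787 ≈ 1.1143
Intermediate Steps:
d(-35, -117)/(-15503) - 12042/(-10858) = (-117 - 1*(-35))/(-15503) - 12042/(-10858) = (-117 + 35)*(-1/15503) - 12042*(-1/10858) = -82*(-1/15503) + 6021/5429 = 82/15503 + 6021/5429 = 93788741/84165787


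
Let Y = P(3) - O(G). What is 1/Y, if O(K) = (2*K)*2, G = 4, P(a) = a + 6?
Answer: -⅐ ≈ -0.14286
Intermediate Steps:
P(a) = 6 + a
O(K) = 4*K
Y = -7 (Y = (6 + 3) - 4*4 = 9 - 1*16 = 9 - 16 = -7)
1/Y = 1/(-7) = -⅐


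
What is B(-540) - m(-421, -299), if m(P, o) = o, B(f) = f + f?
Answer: -781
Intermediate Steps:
B(f) = 2*f
B(-540) - m(-421, -299) = 2*(-540) - 1*(-299) = -1080 + 299 = -781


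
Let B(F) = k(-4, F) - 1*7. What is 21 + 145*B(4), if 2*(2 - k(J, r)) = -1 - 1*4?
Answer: -683/2 ≈ -341.50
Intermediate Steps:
k(J, r) = 9/2 (k(J, r) = 2 - (-1 - 1*4)/2 = 2 - (-1 - 4)/2 = 2 - 1/2*(-5) = 2 + 5/2 = 9/2)
B(F) = -5/2 (B(F) = 9/2 - 1*7 = 9/2 - 7 = -5/2)
21 + 145*B(4) = 21 + 145*(-5/2) = 21 - 725/2 = -683/2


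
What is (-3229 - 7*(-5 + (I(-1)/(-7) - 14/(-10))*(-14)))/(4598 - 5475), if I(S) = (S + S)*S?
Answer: 15424/4385 ≈ 3.5174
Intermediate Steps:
I(S) = 2*S**2 (I(S) = (2*S)*S = 2*S**2)
(-3229 - 7*(-5 + (I(-1)/(-7) - 14/(-10))*(-14)))/(4598 - 5475) = (-3229 - 7*(-5 + ((2*(-1)**2)/(-7) - 14/(-10))*(-14)))/(4598 - 5475) = (-3229 - 7*(-5 + ((2*1)*(-1/7) - 14*(-1/10))*(-14)))/(-877) = (-3229 - 7*(-5 + (2*(-1/7) + 7/5)*(-14)))*(-1/877) = (-3229 - 7*(-5 + (-2/7 + 7/5)*(-14)))*(-1/877) = (-3229 - 7*(-5 + (39/35)*(-14)))*(-1/877) = (-3229 - 7*(-5 - 78/5))*(-1/877) = (-3229 - 7*(-103/5))*(-1/877) = (-3229 + 721/5)*(-1/877) = -15424/5*(-1/877) = 15424/4385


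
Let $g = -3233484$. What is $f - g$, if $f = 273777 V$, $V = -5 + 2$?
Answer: $2412153$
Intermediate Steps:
$V = -3$
$f = -821331$ ($f = 273777 \left(-3\right) = -821331$)
$f - g = -821331 - -3233484 = -821331 + 3233484 = 2412153$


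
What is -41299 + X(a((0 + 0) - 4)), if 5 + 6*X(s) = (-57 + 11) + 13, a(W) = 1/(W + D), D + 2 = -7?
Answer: -123916/3 ≈ -41305.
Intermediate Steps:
D = -9 (D = -2 - 7 = -9)
a(W) = 1/(-9 + W) (a(W) = 1/(W - 9) = 1/(-9 + W))
X(s) = -19/3 (X(s) = -⅚ + ((-57 + 11) + 13)/6 = -⅚ + (-46 + 13)/6 = -⅚ + (⅙)*(-33) = -⅚ - 11/2 = -19/3)
-41299 + X(a((0 + 0) - 4)) = -41299 - 19/3 = -123916/3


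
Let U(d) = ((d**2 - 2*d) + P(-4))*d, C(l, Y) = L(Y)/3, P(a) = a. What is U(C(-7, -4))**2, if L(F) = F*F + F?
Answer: 256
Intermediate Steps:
L(F) = F + F**2 (L(F) = F**2 + F = F + F**2)
C(l, Y) = Y*(1 + Y)/3 (C(l, Y) = (Y*(1 + Y))/3 = (Y*(1 + Y))*(1/3) = Y*(1 + Y)/3)
U(d) = d*(-4 + d**2 - 2*d) (U(d) = ((d**2 - 2*d) - 4)*d = (-4 + d**2 - 2*d)*d = d*(-4 + d**2 - 2*d))
U(C(-7, -4))**2 = (((1/3)*(-4)*(1 - 4))*(-4 + ((1/3)*(-4)*(1 - 4))**2 - 2*(-4)*(1 - 4)/3))**2 = (((1/3)*(-4)*(-3))*(-4 + ((1/3)*(-4)*(-3))**2 - 2*(-4)*(-3)/3))**2 = (4*(-4 + 4**2 - 2*4))**2 = (4*(-4 + 16 - 8))**2 = (4*4)**2 = 16**2 = 256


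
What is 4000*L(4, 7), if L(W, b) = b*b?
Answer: 196000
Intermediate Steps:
L(W, b) = b²
4000*L(4, 7) = 4000*7² = 4000*49 = 196000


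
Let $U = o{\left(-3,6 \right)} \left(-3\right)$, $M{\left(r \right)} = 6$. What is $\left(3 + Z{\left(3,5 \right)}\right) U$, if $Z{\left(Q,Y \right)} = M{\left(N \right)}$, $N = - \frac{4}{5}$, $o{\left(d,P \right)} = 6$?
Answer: $-162$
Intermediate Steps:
$N = - \frac{4}{5}$ ($N = \left(-4\right) \frac{1}{5} = - \frac{4}{5} \approx -0.8$)
$U = -18$ ($U = 6 \left(-3\right) = -18$)
$Z{\left(Q,Y \right)} = 6$
$\left(3 + Z{\left(3,5 \right)}\right) U = \left(3 + 6\right) \left(-18\right) = 9 \left(-18\right) = -162$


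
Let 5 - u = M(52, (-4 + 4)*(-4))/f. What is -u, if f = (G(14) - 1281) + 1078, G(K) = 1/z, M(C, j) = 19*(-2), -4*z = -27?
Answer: -26359/5477 ≈ -4.8127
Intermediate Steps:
z = 27/4 (z = -¼*(-27) = 27/4 ≈ 6.7500)
M(C, j) = -38
G(K) = 4/27 (G(K) = 1/(27/4) = 4/27)
f = -5477/27 (f = (4/27 - 1281) + 1078 = -34583/27 + 1078 = -5477/27 ≈ -202.85)
u = 26359/5477 (u = 5 - (-38)/(-5477/27) = 5 - (-38)*(-27)/5477 = 5 - 1*1026/5477 = 5 - 1026/5477 = 26359/5477 ≈ 4.8127)
-u = -1*26359/5477 = -26359/5477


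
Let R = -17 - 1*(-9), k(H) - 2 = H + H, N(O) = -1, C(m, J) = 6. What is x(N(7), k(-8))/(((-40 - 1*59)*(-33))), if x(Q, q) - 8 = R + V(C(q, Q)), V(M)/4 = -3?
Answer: -4/1089 ≈ -0.0036731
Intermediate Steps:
V(M) = -12 (V(M) = 4*(-3) = -12)
k(H) = 2 + 2*H (k(H) = 2 + (H + H) = 2 + 2*H)
R = -8 (R = -17 + 9 = -8)
x(Q, q) = -12 (x(Q, q) = 8 + (-8 - 12) = 8 - 20 = -12)
x(N(7), k(-8))/(((-40 - 1*59)*(-33))) = -12*(-1/(33*(-40 - 1*59))) = -12*(-1/(33*(-40 - 59))) = -12/((-99*(-33))) = -12/3267 = -12*1/3267 = -4/1089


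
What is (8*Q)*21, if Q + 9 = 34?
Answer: 4200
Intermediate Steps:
Q = 25 (Q = -9 + 34 = 25)
(8*Q)*21 = (8*25)*21 = 200*21 = 4200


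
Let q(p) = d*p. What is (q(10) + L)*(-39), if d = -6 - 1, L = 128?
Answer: -2262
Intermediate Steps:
d = -7
q(p) = -7*p
(q(10) + L)*(-39) = (-7*10 + 128)*(-39) = (-70 + 128)*(-39) = 58*(-39) = -2262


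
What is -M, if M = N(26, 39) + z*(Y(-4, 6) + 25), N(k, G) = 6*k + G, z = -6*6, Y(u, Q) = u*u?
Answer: 1281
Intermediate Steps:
Y(u, Q) = u²
z = -36
N(k, G) = G + 6*k
M = -1281 (M = (39 + 6*26) - 36*((-4)² + 25) = (39 + 156) - 36*(16 + 25) = 195 - 36*41 = 195 - 1476 = -1281)
-M = -1*(-1281) = 1281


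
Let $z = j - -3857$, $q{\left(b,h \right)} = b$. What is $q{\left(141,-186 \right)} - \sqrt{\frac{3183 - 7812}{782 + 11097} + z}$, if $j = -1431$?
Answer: $141 - \frac{5 \sqrt{13691177087}}{11879} \approx 91.75$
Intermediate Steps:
$z = 2426$ ($z = -1431 - -3857 = -1431 + 3857 = 2426$)
$q{\left(141,-186 \right)} - \sqrt{\frac{3183 - 7812}{782 + 11097} + z} = 141 - \sqrt{\frac{3183 - 7812}{782 + 11097} + 2426} = 141 - \sqrt{- \frac{4629}{11879} + 2426} = 141 - \sqrt{\frac{28813825}{11879}} = 141 - \frac{5 \sqrt{13691177087}}{11879}$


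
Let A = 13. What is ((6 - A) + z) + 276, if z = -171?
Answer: 98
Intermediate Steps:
((6 - A) + z) + 276 = ((6 - 1*13) - 171) + 276 = ((6 - 13) - 171) + 276 = (-7 - 171) + 276 = -178 + 276 = 98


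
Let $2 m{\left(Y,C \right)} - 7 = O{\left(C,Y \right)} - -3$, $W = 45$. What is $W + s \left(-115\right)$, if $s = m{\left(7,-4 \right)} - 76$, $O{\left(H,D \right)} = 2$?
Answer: $8095$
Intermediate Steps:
$m{\left(Y,C \right)} = 6$ ($m{\left(Y,C \right)} = \frac{7}{2} + \frac{2 - -3}{2} = \frac{7}{2} + \frac{2 + 3}{2} = \frac{7}{2} + \frac{1}{2} \cdot 5 = \frac{7}{2} + \frac{5}{2} = 6$)
$s = -70$ ($s = 6 - 76 = -70$)
$W + s \left(-115\right) = 45 - -8050 = 45 + 8050 = 8095$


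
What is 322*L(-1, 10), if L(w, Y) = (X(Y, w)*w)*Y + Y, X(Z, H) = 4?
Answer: -9660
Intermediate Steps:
L(w, Y) = Y + 4*Y*w (L(w, Y) = (4*w)*Y + Y = 4*Y*w + Y = Y + 4*Y*w)
322*L(-1, 10) = 322*(10*(1 + 4*(-1))) = 322*(10*(1 - 4)) = 322*(10*(-3)) = 322*(-30) = -9660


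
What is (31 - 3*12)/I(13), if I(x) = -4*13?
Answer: 5/52 ≈ 0.096154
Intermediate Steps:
I(x) = -52
(31 - 3*12)/I(13) = (31 - 3*12)/(-52) = (31 - 36)*(-1/52) = -5*(-1/52) = 5/52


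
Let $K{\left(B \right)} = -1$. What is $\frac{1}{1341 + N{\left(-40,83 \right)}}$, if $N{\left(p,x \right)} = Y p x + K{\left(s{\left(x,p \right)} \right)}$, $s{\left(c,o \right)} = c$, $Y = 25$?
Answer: $- \frac{1}{81660} \approx -1.2246 \cdot 10^{-5}$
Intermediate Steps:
$N{\left(p,x \right)} = -1 + 25 p x$ ($N{\left(p,x \right)} = 25 p x - 1 = -1 + 25 p x$)
$\frac{1}{1341 + N{\left(-40,83 \right)}} = \frac{1}{1341 + \left(-1 + 25 \left(-40\right) 83\right)} = \frac{1}{1341 - 83001} = \frac{1}{-81660} = - \frac{1}{81660}$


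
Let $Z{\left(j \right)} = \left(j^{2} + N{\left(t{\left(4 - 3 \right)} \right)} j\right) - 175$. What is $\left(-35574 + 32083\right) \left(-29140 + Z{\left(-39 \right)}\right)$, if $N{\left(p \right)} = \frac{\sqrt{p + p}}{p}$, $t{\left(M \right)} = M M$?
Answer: $97028854 + 136149 \sqrt{2} \approx 9.7221 \cdot 10^{7}$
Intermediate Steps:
$t{\left(M \right)} = M^{2}$
$N{\left(p \right)} = \frac{\sqrt{2}}{\sqrt{p}}$ ($N{\left(p \right)} = \frac{\sqrt{2 p}}{p} = \frac{\sqrt{2} \sqrt{p}}{p} = \frac{\sqrt{2}}{\sqrt{p}}$)
$Z{\left(j \right)} = -175 + j^{2} + j \sqrt{2}$ ($Z{\left(j \right)} = \left(j^{2} + \sqrt{2} \frac{1}{\sqrt{\left(4 - 3\right)^{2}}} j\right) - 175 = \left(j^{2} + \sqrt{2} \frac{1}{\sqrt{1^{2}}} j\right) - 175 = \left(j^{2} + \sqrt{2} \frac{1}{\sqrt{1}} j\right) - 175 = \left(j^{2} + \sqrt{2} \cdot 1 j\right) - 175 = \left(j^{2} + \sqrt{2} j\right) - 175 = \left(j^{2} + j \sqrt{2}\right) - 175 = -175 + j^{2} + j \sqrt{2}$)
$\left(-35574 + 32083\right) \left(-29140 + Z{\left(-39 \right)}\right) = \left(-35574 + 32083\right) \left(-29140 - \left(175 - 1521 + 39 \sqrt{2}\right)\right) = - 3491 \left(-29140 - \left(-1346 + 39 \sqrt{2}\right)\right) = - 3491 \left(-29140 + \left(1346 - 39 \sqrt{2}\right)\right) = - 3491 \left(-27794 - 39 \sqrt{2}\right) = 97028854 + 136149 \sqrt{2}$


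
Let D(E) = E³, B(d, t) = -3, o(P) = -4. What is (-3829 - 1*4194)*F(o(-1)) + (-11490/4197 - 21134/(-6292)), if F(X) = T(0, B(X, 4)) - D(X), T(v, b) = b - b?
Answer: -2259917959835/4401254 ≈ -5.1347e+5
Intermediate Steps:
T(v, b) = 0
F(X) = -X³ (F(X) = 0 - X³ = -X³)
(-3829 - 1*4194)*F(o(-1)) + (-11490/4197 - 21134/(-6292)) = (-3829 - 1*4194)*(-1*(-4)³) + (-11490/4197 - 21134/(-6292)) = (-3829 - 4194)*(-1*(-64)) + (-11490*1/4197 - 21134*(-1/6292)) = -8023*64 + (-3830/1399 + 10567/3146) = -513472 + 2734053/4401254 = -2259917959835/4401254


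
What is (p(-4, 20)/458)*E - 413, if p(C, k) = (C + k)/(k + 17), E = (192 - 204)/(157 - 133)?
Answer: -3499353/8473 ≈ -413.00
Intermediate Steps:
E = -½ (E = -12/24 = -12*1/24 = -½ ≈ -0.50000)
p(C, k) = (C + k)/(17 + k)
(p(-4, 20)/458)*E - 413 = (((-4 + 20)/(17 + 20))/458)*(-½) - 413 = ((16/37)*(1/458))*(-½) - 413 = (8/8473)*(-½) - 413 = -4/8473 - 413 = -3499353/8473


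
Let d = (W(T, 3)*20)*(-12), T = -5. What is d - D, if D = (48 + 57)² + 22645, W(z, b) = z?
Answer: -32470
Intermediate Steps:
d = 1200 (d = -5*20*(-12) = -100*(-12) = 1200)
D = 33670 (D = 105² + 22645 = 11025 + 22645 = 33670)
d - D = 1200 - 1*33670 = 1200 - 33670 = -32470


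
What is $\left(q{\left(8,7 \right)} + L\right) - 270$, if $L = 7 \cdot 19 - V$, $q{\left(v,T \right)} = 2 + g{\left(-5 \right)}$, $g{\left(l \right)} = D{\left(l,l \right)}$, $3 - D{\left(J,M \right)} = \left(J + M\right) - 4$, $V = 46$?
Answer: $-164$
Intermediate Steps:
$D{\left(J,M \right)} = 7 - J - M$ ($D{\left(J,M \right)} = 3 - \left(\left(J + M\right) - 4\right) = 3 - \left(-4 + J + M\right) = 7 - J - M$)
$g{\left(l \right)} = 7 - 2 l$ ($g{\left(l \right)} = 7 - l - l = 7 - 2 l$)
$q{\left(v,T \right)} = 19$ ($q{\left(v,T \right)} = 2 + \left(7 - -10\right) = 2 + \left(7 + 10\right) = 2 + 17 = 19$)
$L = 87$ ($L = 7 \cdot 19 - 46 = 133 - 46 = 87$)
$\left(q{\left(8,7 \right)} + L\right) - 270 = \left(19 + 87\right) - 270 = 106 - 270 = -164$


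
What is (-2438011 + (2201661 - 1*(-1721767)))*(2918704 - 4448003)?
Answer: -2271646732683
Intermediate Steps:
(-2438011 + (2201661 - 1*(-1721767)))*(2918704 - 4448003) = (-2438011 + (2201661 + 1721767))*(-1529299) = (-2438011 + 3923428)*(-1529299) = 1485417*(-1529299) = -2271646732683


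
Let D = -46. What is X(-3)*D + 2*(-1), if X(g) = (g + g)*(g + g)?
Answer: -1658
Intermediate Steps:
X(g) = 4*g² (X(g) = (2*g)*(2*g) = 4*g²)
X(-3)*D + 2*(-1) = (4*(-3)²)*(-46) + 2*(-1) = (4*9)*(-46) - 2 = 36*(-46) - 2 = -1656 - 2 = -1658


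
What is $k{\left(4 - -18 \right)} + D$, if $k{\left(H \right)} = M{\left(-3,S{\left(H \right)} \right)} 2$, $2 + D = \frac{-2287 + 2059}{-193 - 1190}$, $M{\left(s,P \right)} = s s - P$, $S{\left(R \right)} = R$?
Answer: $- \frac{12832}{461} \approx -27.835$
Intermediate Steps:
$M{\left(s,P \right)} = s^{2} - P$
$D = - \frac{846}{461}$ ($D = -2 + \frac{-2287 + 2059}{-193 - 1190} = -2 - \frac{228}{-1383} = -2 - - \frac{76}{461} = -2 + \frac{76}{461} = - \frac{846}{461} \approx -1.8351$)
$k{\left(H \right)} = 18 - 2 H$ ($k{\left(H \right)} = \left(\left(-3\right)^{2} - H\right) 2 = \left(9 - H\right) 2 = 18 - 2 H$)
$k{\left(4 - -18 \right)} + D = \left(18 - 2 \left(4 - -18\right)\right) - \frac{846}{461} = \left(18 - 2 \left(4 + 18\right)\right) - \frac{846}{461} = \left(18 - 44\right) - \frac{846}{461} = -26 - \frac{846}{461} = - \frac{12832}{461}$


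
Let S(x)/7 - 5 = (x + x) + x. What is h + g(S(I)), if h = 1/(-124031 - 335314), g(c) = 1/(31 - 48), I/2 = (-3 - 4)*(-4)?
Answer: -459362/7808865 ≈ -0.058826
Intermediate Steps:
I = 56 (I = 2*((-3 - 4)*(-4)) = 2*(-7*(-4)) = 2*28 = 56)
S(x) = 35 + 21*x (S(x) = 35 + 7*((x + x) + x) = 35 + 7*(2*x + x) = 35 + 7*(3*x) = 35 + 21*x)
g(c) = -1/17 (g(c) = 1/(-17) = -1/17)
h = -1/459345 (h = 1/(-459345) = -1/459345 ≈ -2.1770e-6)
h + g(S(I)) = -1/459345 - 1/17 = -459362/7808865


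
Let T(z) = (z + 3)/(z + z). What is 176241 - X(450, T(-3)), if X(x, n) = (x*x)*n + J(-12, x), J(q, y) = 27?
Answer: 176214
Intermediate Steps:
T(z) = (3 + z)/(2*z) (T(z) = (3 + z)/((2*z)) = (3 + z)*(1/(2*z)) = (3 + z)/(2*z))
X(x, n) = 27 + n*x**2 (X(x, n) = (x*x)*n + 27 = x**2*n + 27 = n*x**2 + 27 = 27 + n*x**2)
176241 - X(450, T(-3)) = 176241 - (27 + ((1/2)*(3 - 3)/(-3))*450**2) = 176241 - (27 + ((1/2)*(-1/3)*0)*202500) = 176241 - (27 + 0*202500) = 176241 - (27 + 0) = 176241 - 1*27 = 176241 - 27 = 176214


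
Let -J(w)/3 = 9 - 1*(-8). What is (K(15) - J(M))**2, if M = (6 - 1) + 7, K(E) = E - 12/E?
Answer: 106276/25 ≈ 4251.0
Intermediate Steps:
K(E) = E - 12/E
M = 12 (M = 5 + 7 = 12)
J(w) = -51 (J(w) = -3*(9 - 1*(-8)) = -3*(9 + 8) = -3*17 = -51)
(K(15) - J(M))**2 = ((15 - 12/15) - 1*(-51))**2 = ((15 - 12*1/15) + 51)**2 = ((15 - 4/5) + 51)**2 = (71/5 + 51)**2 = (326/5)**2 = 106276/25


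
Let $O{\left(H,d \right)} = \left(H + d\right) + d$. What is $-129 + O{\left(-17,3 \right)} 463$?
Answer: $-5222$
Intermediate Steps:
$O{\left(H,d \right)} = H + 2 d$
$-129 + O{\left(-17,3 \right)} 463 = -129 + \left(-17 + 2 \cdot 3\right) 463 = -129 + \left(-17 + 6\right) 463 = -129 - 5093 = -5222$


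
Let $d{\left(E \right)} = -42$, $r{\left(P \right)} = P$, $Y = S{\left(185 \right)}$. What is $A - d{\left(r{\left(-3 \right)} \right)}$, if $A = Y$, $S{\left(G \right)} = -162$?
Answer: $-120$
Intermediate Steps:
$Y = -162$
$A = -162$
$A - d{\left(r{\left(-3 \right)} \right)} = -162 - -42 = -162 + 42 = -120$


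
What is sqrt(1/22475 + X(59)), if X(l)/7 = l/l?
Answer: sqrt(141436074)/4495 ≈ 2.6458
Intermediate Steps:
X(l) = 7 (X(l) = 7*(l/l) = 7*1 = 7)
sqrt(1/22475 + X(59)) = sqrt(1/22475 + 7) = sqrt(157326/22475) = sqrt(141436074)/4495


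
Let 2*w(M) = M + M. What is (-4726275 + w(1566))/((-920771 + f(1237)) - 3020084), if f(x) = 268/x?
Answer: 1948155011/1624945789 ≈ 1.1989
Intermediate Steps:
w(M) = M (w(M) = (M + M)/2 = (2*M)/2 = M)
(-4726275 + w(1566))/((-920771 + f(1237)) - 3020084) = (-4726275 + 1566)/((-920771 + 268/1237) - 3020084) = -4724709/((-920771 + 268*(1/1237)) - 3020084) = -4724709/((-920771 + 268/1237) - 3020084) = -4724709/(-1138993459/1237 - 3020084) = -4724709/(-4874837367/1237) = -4724709*(-1237/4874837367) = 1948155011/1624945789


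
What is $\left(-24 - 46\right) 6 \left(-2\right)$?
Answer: $840$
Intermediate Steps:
$\left(-24 - 46\right) 6 \left(-2\right) = \left(-70\right) \left(-12\right) = 840$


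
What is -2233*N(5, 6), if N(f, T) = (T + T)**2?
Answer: -321552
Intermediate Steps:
N(f, T) = 4*T**2 (N(f, T) = (2*T)**2 = 4*T**2)
-2233*N(5, 6) = -8932*6**2 = -8932*36 = -2233*144 = -321552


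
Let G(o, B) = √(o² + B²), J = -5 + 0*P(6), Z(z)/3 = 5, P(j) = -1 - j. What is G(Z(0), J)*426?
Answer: 2130*√10 ≈ 6735.6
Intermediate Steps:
Z(z) = 15 (Z(z) = 3*5 = 15)
J = -5 (J = -5 + 0*(-1 - 1*6) = -5 + 0*(-1 - 6) = -5 + 0*(-7) = -5 + 0 = -5)
G(o, B) = √(B² + o²)
G(Z(0), J)*426 = √((-5)² + 15²)*426 = √(25 + 225)*426 = √250*426 = (5*√10)*426 = 2130*√10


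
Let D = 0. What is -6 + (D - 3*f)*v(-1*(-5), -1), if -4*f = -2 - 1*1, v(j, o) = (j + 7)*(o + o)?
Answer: 48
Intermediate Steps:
v(j, o) = 2*o*(7 + j) (v(j, o) = (7 + j)*(2*o) = 2*o*(7 + j))
f = ¾ (f = -(-2 - 1*1)/4 = -(-2 - 1)/4 = -¼*(-3) = ¾ ≈ 0.75000)
-6 + (D - 3*f)*v(-1*(-5), -1) = -6 + (0 - 3*¾)*(2*(-1)*(7 - 1*(-5))) = -6 + (0 - 9/4)*(2*(-1)*(7 + 5)) = -6 - 9*(-1)*12/2 = -6 - 9/4*(-24) = -6 + 54 = 48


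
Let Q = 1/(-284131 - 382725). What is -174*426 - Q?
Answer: -49430034143/666856 ≈ -74124.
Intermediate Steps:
Q = -1/666856 (Q = 1/(-666856) = -1/666856 ≈ -1.4996e-6)
-174*426 - Q = -174*426 - 1*(-1/666856) = -74124 + 1/666856 = -49430034143/666856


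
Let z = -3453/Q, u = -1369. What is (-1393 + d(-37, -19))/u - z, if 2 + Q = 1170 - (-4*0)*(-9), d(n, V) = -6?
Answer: 6361189/1598992 ≈ 3.9782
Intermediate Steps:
Q = 1168 (Q = -2 + (1170 - (-4*0)*(-9)) = -2 + (1170 - 0*(-9)) = -2 + (1170 - 1*0) = -2 + (1170 + 0) = -2 + 1170 = 1168)
z = -3453/1168 ≈ -2.9563
(-1393 + d(-37, -19))/u - z = (-1393 - 6)/(-1369) - 1*(-3453/1168) = -1399*(-1/1369) + 3453/1168 = 1399/1369 + 3453/1168 = 6361189/1598992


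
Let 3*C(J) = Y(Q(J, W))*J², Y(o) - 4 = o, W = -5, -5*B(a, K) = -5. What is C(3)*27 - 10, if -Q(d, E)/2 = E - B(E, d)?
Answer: 1286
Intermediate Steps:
B(a, K) = 1 (B(a, K) = -⅕*(-5) = 1)
Q(d, E) = 2 - 2*E (Q(d, E) = -2*(E - 1*1) = -2*(E - 1) = -2*(-1 + E) = 2 - 2*E)
Y(o) = 4 + o
C(J) = 16*J²/3 (C(J) = ((4 + (2 - 2*(-5)))*J²)/3 = ((4 + (2 + 10))*J²)/3 = ((4 + 12)*J²)/3 = (16*J²)/3 = 16*J²/3)
C(3)*27 - 10 = ((16/3)*3²)*27 - 10 = ((16/3)*9)*27 - 10 = 48*27 - 10 = 1296 - 10 = 1286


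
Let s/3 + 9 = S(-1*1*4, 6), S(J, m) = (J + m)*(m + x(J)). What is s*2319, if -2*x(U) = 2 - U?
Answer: -20871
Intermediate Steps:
x(U) = -1 + U/2 (x(U) = -(2 - U)/2 = -1 + U/2)
S(J, m) = (J + m)*(-1 + m + J/2) (S(J, m) = (J + m)*(m + (-1 + J/2)) = (J + m)*(-1 + m + J/2))
s = -9 (s = -27 + 3*(6² + (-1*1*4)²/2 - (-1*1)*4 - 1*6 + (3/2)*(-1*1*4)*6) = -27 + 3*(36 + (-1*4)²/2 - (-1)*4 - 6 + (3/2)*(-1*4)*6) = -27 + 3*(36 + (½)*(-4)² - 1*(-4) - 6 + (3/2)*(-4)*6) = -27 + 3*(36 + (½)*16 + 4 - 6 - 36) = -27 + 3*(36 + 8 + 4 - 6 - 36) = -27 + 3*6 = -27 + 18 = -9)
s*2319 = -9*2319 = -20871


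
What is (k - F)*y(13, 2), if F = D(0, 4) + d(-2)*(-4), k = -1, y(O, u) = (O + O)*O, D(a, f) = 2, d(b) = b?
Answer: -3718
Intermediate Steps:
y(O, u) = 2*O**2 (y(O, u) = (2*O)*O = 2*O**2)
F = 10 (F = 2 - 2*(-4) = 2 + 8 = 10)
(k - F)*y(13, 2) = (-1 - 1*10)*(2*13**2) = (-1 - 10)*(2*169) = -11*338 = -3718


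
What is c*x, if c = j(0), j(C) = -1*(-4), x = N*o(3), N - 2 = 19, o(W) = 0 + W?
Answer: 252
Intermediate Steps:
o(W) = W
N = 21 (N = 2 + 19 = 21)
x = 63 (x = 21*3 = 63)
j(C) = 4
c = 4
c*x = 4*63 = 252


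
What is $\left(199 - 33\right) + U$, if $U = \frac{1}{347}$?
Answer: $\frac{57603}{347} \approx 166.0$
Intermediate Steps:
$U = \frac{1}{347} \approx 0.0028818$
$\left(199 - 33\right) + U = \left(199 - 33\right) + \frac{1}{347} = 166 + \frac{1}{347} = \frac{57603}{347}$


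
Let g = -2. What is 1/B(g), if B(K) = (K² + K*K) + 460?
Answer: 1/468 ≈ 0.0021368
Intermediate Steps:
B(K) = 460 + 2*K² (B(K) = (K² + K²) + 460 = 2*K² + 460 = 460 + 2*K²)
1/B(g) = 1/(460 + 2*(-2)²) = 1/(460 + 2*4) = 1/(460 + 8) = 1/468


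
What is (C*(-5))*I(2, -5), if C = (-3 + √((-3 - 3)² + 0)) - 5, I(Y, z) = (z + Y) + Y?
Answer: -10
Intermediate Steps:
I(Y, z) = z + 2*Y (I(Y, z) = (Y + z) + Y = z + 2*Y)
C = -2 (C = (-3 + √((-6)² + 0)) - 5 = (-3 + √(36 + 0)) - 5 = (-3 + √36) - 5 = (-3 + 6) - 5 = 3 - 5 = -2)
(C*(-5))*I(2, -5) = (-2*(-5))*(-5 + 2*2) = 10*(-5 + 4) = 10*(-1) = -10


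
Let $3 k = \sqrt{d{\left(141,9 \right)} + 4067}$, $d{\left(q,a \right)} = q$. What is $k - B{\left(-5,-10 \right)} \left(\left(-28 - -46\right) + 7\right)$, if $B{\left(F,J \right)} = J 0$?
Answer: $\frac{4 \sqrt{263}}{3} \approx 21.623$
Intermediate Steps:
$B{\left(F,J \right)} = 0$
$k = \frac{4 \sqrt{263}}{3}$ ($k = \frac{\sqrt{141 + 4067}}{3} = \frac{\sqrt{4208}}{3} = \frac{4 \sqrt{263}}{3} \approx 21.623$)
$k - B{\left(-5,-10 \right)} \left(\left(-28 - -46\right) + 7\right) = \frac{4 \sqrt{263}}{3} - 0 \left(\left(-28 - -46\right) + 7\right) = \frac{4 \sqrt{263}}{3} - 0 \left(\left(-28 + 46\right) + 7\right) = \frac{4 \sqrt{263}}{3} - 0 \left(18 + 7\right) = \frac{4 \sqrt{263}}{3} - 0 \cdot 25 = \frac{4 \sqrt{263}}{3} - 0 = \frac{4 \sqrt{263}}{3} + 0 = \frac{4 \sqrt{263}}{3}$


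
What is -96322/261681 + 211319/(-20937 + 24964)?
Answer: 3230016385/61987611 ≈ 52.107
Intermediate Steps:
-96322/261681 + 211319/(-20937 + 24964) = -96322*1/261681 + 211319/4027 = -5666/15393 + 211319*(1/4027) = -5666/15393 + 211319/4027 = 3230016385/61987611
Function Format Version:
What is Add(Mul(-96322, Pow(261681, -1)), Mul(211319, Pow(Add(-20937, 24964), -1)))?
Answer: Rational(3230016385, 61987611) ≈ 52.107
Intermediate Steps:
Add(Mul(-96322, Pow(261681, -1)), Mul(211319, Pow(Add(-20937, 24964), -1))) = Add(Mul(-96322, Rational(1, 261681)), Mul(211319, Pow(4027, -1))) = Add(Rational(-5666, 15393), Mul(211319, Rational(1, 4027))) = Add(Rational(-5666, 15393), Rational(211319, 4027)) = Rational(3230016385, 61987611)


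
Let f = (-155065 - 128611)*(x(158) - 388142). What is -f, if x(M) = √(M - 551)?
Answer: -110106569992 + 283676*I*√393 ≈ -1.1011e+11 + 5.6237e+6*I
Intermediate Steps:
x(M) = √(-551 + M)
f = 110106569992 - 283676*I*√393 (f = (-155065 - 128611)*(√(-551 + 158) - 388142) = -283676*(√(-393) - 388142) = -283676*(I*√393 - 388142) = -283676*(-388142 + I*√393) = 110106569992 - 283676*I*√393 ≈ 1.1011e+11 - 5.6237e+6*I)
-f = -(110106569992 - 283676*I*√393) = -110106569992 + 283676*I*√393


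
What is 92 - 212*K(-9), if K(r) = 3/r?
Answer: 488/3 ≈ 162.67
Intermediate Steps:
92 - 212*K(-9) = 92 - 636/(-9) = 92 - 636*(-1)/9 = 92 - 212*(-⅓) = 92 + 212/3 = 488/3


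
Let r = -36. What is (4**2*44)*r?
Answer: -25344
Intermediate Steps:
(4**2*44)*r = (4**2*44)*(-36) = (16*44)*(-36) = 704*(-36) = -25344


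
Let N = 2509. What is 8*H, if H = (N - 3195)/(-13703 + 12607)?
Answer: 686/137 ≈ 5.0073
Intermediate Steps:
H = 343/548 (H = (2509 - 3195)/(-13703 + 12607) = -686/(-1096) = -686*(-1/1096) = 343/548 ≈ 0.62591)
8*H = 8*(343/548) = 686/137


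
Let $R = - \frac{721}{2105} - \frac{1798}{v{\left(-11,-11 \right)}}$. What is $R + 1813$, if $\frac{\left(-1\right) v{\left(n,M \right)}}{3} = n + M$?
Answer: $\frac{124023857}{69465} \approx 1785.4$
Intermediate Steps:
$v{\left(n,M \right)} = - 3 M - 3 n$ ($v{\left(n,M \right)} = - 3 \left(n + M\right) = - 3 \left(M + n\right) = - 3 M - 3 n$)
$R = - \frac{1916188}{69465}$ ($R = - \frac{721}{2105} - \frac{1798}{\left(-3\right) \left(-11\right) - -33} = \left(-721\right) \frac{1}{2105} - \frac{1798}{33 + 33} = - \frac{721}{2105} - \frac{1798}{66} = - \frac{721}{2105} - \frac{899}{33} = - \frac{1916188}{69465} \approx -27.585$)
$R + 1813 = - \frac{1916188}{69465} + 1813 = \frac{124023857}{69465}$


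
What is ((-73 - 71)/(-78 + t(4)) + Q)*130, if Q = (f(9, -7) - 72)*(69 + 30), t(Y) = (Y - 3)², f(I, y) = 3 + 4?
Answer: -64395630/77 ≈ -8.3631e+5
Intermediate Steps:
f(I, y) = 7
t(Y) = (-3 + Y)²
Q = -6435 (Q = (7 - 72)*(69 + 30) = -65*99 = -6435)
((-73 - 71)/(-78 + t(4)) + Q)*130 = ((-73 - 71)/(-78 + (-3 + 4)²) - 6435)*130 = (-144/(-78 + 1²) - 6435)*130 = (-144/(-78 + 1) - 6435)*130 = (-144/(-77) - 6435)*130 = (-144*(-1/77) - 6435)*130 = (144/77 - 6435)*130 = -495351/77*130 = -64395630/77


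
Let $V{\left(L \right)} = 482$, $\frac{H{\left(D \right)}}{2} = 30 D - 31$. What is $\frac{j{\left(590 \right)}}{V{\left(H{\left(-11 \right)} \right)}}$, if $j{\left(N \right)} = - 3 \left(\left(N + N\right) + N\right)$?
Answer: $- \frac{2655}{241} \approx -11.017$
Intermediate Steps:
$H{\left(D \right)} = -62 + 60 D$ ($H{\left(D \right)} = 2 \left(30 D - 31\right) = 2 \left(-31 + 30 D\right) = -62 + 60 D$)
$j{\left(N \right)} = - 9 N$ ($j{\left(N \right)} = - 3 \left(2 N + N\right) = - 3 \cdot 3 N = - 9 N$)
$\frac{j{\left(590 \right)}}{V{\left(H{\left(-11 \right)} \right)}} = \frac{\left(-9\right) 590}{482} = \left(-5310\right) \frac{1}{482} = - \frac{2655}{241}$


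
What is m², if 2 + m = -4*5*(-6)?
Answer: 13924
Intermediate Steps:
m = 118 (m = -2 - 4*5*(-6) = -2 - 20*(-6) = -2 + 120 = 118)
m² = 118² = 13924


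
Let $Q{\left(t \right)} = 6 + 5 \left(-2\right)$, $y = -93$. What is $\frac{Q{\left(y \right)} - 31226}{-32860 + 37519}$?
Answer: $- \frac{10410}{1553} \approx -6.7032$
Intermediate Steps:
$Q{\left(t \right)} = -4$ ($Q{\left(t \right)} = 6 - 10 = -4$)
$\frac{Q{\left(y \right)} - 31226}{-32860 + 37519} = \frac{-4 - 31226}{-32860 + 37519} = - \frac{31230}{4659} = \left(-31230\right) \frac{1}{4659} = - \frac{10410}{1553}$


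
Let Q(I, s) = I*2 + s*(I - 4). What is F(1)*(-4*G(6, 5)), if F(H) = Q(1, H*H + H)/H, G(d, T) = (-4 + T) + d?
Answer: 112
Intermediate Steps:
G(d, T) = -4 + T + d
Q(I, s) = 2*I + s*(-4 + I)
F(H) = (2 - 3*H - 3*H²)/H (F(H) = (-4*(H*H + H) + 2*1 + 1*(H*H + H))/H = (-4*(H² + H) + 2 + 1*(H² + H))/H = (-4*(H + H²) + 2 + 1*(H + H²))/H = ((-4*H - 4*H²) + 2 + (H + H²))/H = (2 - 3*H - 3*H²)/H)
F(1)*(-4*G(6, 5)) = (-3 - 3*1 + 2/1)*(-4*(-4 + 5 + 6)) = (-3 - 3 + 2*1)*(-4*7) = (-3 - 3 + 2)*(-28) = -4*(-28) = 112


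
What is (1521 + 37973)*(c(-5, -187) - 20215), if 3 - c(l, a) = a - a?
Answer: -798252728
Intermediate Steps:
c(l, a) = 3 (c(l, a) = 3 - (a - a) = 3 - 1*0 = 3 + 0 = 3)
(1521 + 37973)*(c(-5, -187) - 20215) = (1521 + 37973)*(3 - 20215) = 39494*(-20212) = -798252728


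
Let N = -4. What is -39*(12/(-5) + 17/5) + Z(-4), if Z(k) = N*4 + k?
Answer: -59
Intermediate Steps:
Z(k) = -16 + k (Z(k) = -4*4 + k = -16 + k)
-39*(12/(-5) + 17/5) + Z(-4) = -39*(12/(-5) + 17/5) + (-16 - 4) = -39*(12*(-⅕) + 17*(⅕)) - 20 = -39*(-12/5 + 17/5) - 20 = -39*1 - 20 = -39 - 20 = -59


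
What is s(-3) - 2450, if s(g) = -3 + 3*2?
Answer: -2447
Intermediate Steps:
s(g) = 3 (s(g) = -3 + 6 = 3)
s(-3) - 2450 = 3 - 2450 = -2447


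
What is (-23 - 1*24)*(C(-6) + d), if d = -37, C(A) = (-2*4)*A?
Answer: -517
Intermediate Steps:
C(A) = -8*A
(-23 - 1*24)*(C(-6) + d) = (-23 - 1*24)*(-8*(-6) - 37) = (-23 - 24)*(48 - 37) = -47*11 = -517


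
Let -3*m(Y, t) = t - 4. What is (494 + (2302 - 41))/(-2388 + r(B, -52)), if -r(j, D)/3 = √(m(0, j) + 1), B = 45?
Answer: -1096490/950443 + 2755*I*√114/5702658 ≈ -1.1537 + 0.0051582*I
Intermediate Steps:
m(Y, t) = 4/3 - t/3 (m(Y, t) = -(t - 4)/3 = -(-4 + t)/3 = 4/3 - t/3)
r(j, D) = -3*√(7/3 - j/3) (r(j, D) = -3*√((4/3 - j/3) + 1) = -3*√(7/3 - j/3))
(494 + (2302 - 41))/(-2388 + r(B, -52)) = (494 + (2302 - 41))/(-2388 - √(21 - 3*45)) = (494 + 2261)/(-2388 - √(21 - 135)) = 2755/(-2388 - √(-114)) = 2755/(-2388 - I*√114)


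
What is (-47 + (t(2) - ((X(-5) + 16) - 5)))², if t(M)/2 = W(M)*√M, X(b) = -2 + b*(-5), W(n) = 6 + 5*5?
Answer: 14249 - 10044*√2 ≈ 44.639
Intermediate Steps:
W(n) = 31 (W(n) = 6 + 25 = 31)
X(b) = -2 - 5*b
t(M) = 62*√M (t(M) = 2*(31*√M) = 62*√M)
(-47 + (t(2) - ((X(-5) + 16) - 5)))² = (-47 + (62*√2 - (((-2 - 5*(-5)) + 16) - 5)))² = (-47 + (62*√2 - (((-2 + 25) + 16) - 5)))² = (-47 + (62*√2 - ((23 + 16) - 5)))² = (-47 + (62*√2 - (39 - 5)))² = (-47 + (62*√2 - 1*34))² = (-47 + (62*√2 - 34))² = (-47 + (-34 + 62*√2))² = (-81 + 62*√2)²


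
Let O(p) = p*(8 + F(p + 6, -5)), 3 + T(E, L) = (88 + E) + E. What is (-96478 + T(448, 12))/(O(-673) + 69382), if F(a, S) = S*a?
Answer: 95497/2180457 ≈ 0.043797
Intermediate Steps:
T(E, L) = 85 + 2*E (T(E, L) = -3 + ((88 + E) + E) = -3 + (88 + 2*E) = 85 + 2*E)
O(p) = p*(-22 - 5*p) (O(p) = p*(8 - 5*(p + 6)) = p*(8 - 5*(6 + p)) = p*(8 + (-30 - 5*p)) = p*(-22 - 5*p))
(-96478 + T(448, 12))/(O(-673) + 69382) = (-96478 + (85 + 2*448))/(-1*(-673)*(22 + 5*(-673)) + 69382) = (-96478 + (85 + 896))/(-1*(-673)*(22 - 3365) + 69382) = (-96478 + 981)/(-1*(-673)*(-3343) + 69382) = -95497/(-2249839 + 69382) = -95497/(-2180457) = -95497*(-1/2180457) = 95497/2180457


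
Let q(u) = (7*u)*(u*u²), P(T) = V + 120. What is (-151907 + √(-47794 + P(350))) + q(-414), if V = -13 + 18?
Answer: 205635969805 + I*√47669 ≈ 2.0564e+11 + 218.33*I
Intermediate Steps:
V = 5
P(T) = 125 (P(T) = 5 + 120 = 125)
q(u) = 7*u⁴ (q(u) = (7*u)*u³ = 7*u⁴)
(-151907 + √(-47794 + P(350))) + q(-414) = (-151907 + √(-47794 + 125)) + 7*(-414)⁴ = (-151907 + √(-47669)) + 7*29376588816 = (-151907 + I*√47669) + 205636121712 = 205635969805 + I*√47669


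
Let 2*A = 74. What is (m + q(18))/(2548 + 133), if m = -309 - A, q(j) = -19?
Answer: -365/2681 ≈ -0.13614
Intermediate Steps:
A = 37 (A = (1/2)*74 = 37)
m = -346 (m = -309 - 1*37 = -309 - 37 = -346)
(m + q(18))/(2548 + 133) = (-346 - 19)/(2548 + 133) = -365/2681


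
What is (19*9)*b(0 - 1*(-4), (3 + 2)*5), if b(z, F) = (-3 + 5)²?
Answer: 684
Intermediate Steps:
b(z, F) = 4 (b(z, F) = 2² = 4)
(19*9)*b(0 - 1*(-4), (3 + 2)*5) = (19*9)*4 = 171*4 = 684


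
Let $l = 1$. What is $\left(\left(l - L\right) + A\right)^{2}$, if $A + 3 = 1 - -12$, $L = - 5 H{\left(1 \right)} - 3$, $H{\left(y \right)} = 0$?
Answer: $196$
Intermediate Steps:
$L = -3$ ($L = \left(-5\right) 0 - 3 = 0 - 3 = -3$)
$A = 10$ ($A = -3 + \left(1 - -12\right) = -3 + \left(1 + 12\right) = -3 + 13 = 10$)
$\left(\left(l - L\right) + A\right)^{2} = \left(\left(1 - -3\right) + 10\right)^{2} = \left(\left(1 + 3\right) + 10\right)^{2} = \left(4 + 10\right)^{2} = 14^{2} = 196$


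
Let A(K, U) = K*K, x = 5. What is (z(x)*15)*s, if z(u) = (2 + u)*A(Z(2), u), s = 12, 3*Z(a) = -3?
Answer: 1260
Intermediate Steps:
Z(a) = -1 (Z(a) = (⅓)*(-3) = -1)
A(K, U) = K²
z(u) = 2 + u (z(u) = (2 + u)*(-1)² = (2 + u)*1 = 2 + u)
(z(x)*15)*s = ((2 + 5)*15)*12 = (7*15)*12 = 105*12 = 1260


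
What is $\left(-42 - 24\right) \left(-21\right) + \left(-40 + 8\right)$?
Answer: $1354$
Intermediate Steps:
$\left(-42 - 24\right) \left(-21\right) + \left(-40 + 8\right) = \left(-42 - 24\right) \left(-21\right) - 32 = \left(-66\right) \left(-21\right) - 32 = 1386 - 32 = 1354$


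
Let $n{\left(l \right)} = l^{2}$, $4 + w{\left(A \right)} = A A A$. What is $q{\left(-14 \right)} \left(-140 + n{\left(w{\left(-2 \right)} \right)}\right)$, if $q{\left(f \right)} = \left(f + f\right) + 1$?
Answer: $-108$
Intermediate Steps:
$q{\left(f \right)} = 1 + 2 f$ ($q{\left(f \right)} = 2 f + 1 = 1 + 2 f$)
$w{\left(A \right)} = -4 + A^{3}$ ($w{\left(A \right)} = -4 + A A A = -4 + A^{2} A = -4 + A^{3}$)
$q{\left(-14 \right)} \left(-140 + n{\left(w{\left(-2 \right)} \right)}\right) = \left(1 + 2 \left(-14\right)\right) \left(-140 + \left(-4 + \left(-2\right)^{3}\right)^{2}\right) = \left(1 - 28\right) \left(-140 + \left(-4 - 8\right)^{2}\right) = - 27 \left(-140 + \left(-12\right)^{2}\right) = - 27 \left(-140 + 144\right) = \left(-27\right) 4 = -108$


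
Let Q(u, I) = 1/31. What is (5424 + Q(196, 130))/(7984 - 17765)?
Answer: -168145/303211 ≈ -0.55455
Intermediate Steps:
Q(u, I) = 1/31
(5424 + Q(196, 130))/(7984 - 17765) = (5424 + 1/31)/(7984 - 17765) = (168145/31)/(-9781) = (168145/31)*(-1/9781) = -168145/303211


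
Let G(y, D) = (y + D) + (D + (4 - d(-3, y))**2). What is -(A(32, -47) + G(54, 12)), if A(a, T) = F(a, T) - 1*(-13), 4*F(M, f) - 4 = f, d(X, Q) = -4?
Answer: -577/4 ≈ -144.25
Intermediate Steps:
F(M, f) = 1 + f/4
A(a, T) = 14 + T/4 (A(a, T) = (1 + T/4) - 1*(-13) = (1 + T/4) + 13 = 14 + T/4)
G(y, D) = 64 + y + 2*D (G(y, D) = (y + D) + (D + (4 - 1*(-4))**2) = (D + y) + (D + (4 + 4)**2) = (D + y) + (D + 8**2) = (D + y) + (D + 64) = (D + y) + (64 + D) = 64 + y + 2*D)
-(A(32, -47) + G(54, 12)) = -((14 + (1/4)*(-47)) + (64 + 54 + 2*12)) = -((14 - 47/4) + (64 + 54 + 24)) = -(9/4 + 142) = -1*577/4 = -577/4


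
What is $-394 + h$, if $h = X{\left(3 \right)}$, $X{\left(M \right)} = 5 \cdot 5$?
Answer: $-369$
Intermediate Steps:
$X{\left(M \right)} = 25$
$h = 25$
$-394 + h = -394 + 25 = -369$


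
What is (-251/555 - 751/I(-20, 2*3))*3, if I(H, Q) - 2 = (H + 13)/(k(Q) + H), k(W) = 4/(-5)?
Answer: -14469571/14985 ≈ -965.60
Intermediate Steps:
k(W) = -4/5 (k(W) = 4*(-1/5) = -4/5)
I(H, Q) = 2 + (13 + H)/(-4/5 + H) (I(H, Q) = 2 + (H + 13)/(-4/5 + H) = 2 + (13 + H)/(-4/5 + H))
(-251/555 - 751/I(-20, 2*3))*3 = (-251/555 - 751*(-4 + 5*(-20))/(3*(19 + 5*(-20))))*3 = (-251*1/555 - 751*(-4 - 100)/(3*(19 - 100)))*3 = (-251/555 - 751/(3*(-81)/(-104)))*3 = (-251/555 - 751/(3*(-1/104)*(-81)))*3 = (-251/555 - 751/243/104)*3 = (-251/555 - 751*104/243)*3 = (-251/555 - 78104/243)*3 = -14469571/44955*3 = -14469571/14985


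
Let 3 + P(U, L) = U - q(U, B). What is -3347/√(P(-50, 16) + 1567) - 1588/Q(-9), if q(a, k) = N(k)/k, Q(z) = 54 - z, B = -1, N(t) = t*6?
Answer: -1588/63 - 3347*√377/754 ≈ -111.40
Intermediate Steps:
N(t) = 6*t
q(a, k) = 6 (q(a, k) = (6*k)/k = 6)
P(U, L) = -9 + U (P(U, L) = -3 + (U - 1*6) = -3 + (U - 6) = -3 + (-6 + U) = -9 + U)
-3347/√(P(-50, 16) + 1567) - 1588/Q(-9) = -3347/√((-9 - 50) + 1567) - 1588/(54 - 1*(-9)) = -3347/√(-59 + 1567) - 1588/(54 + 9) = -3347*√377/754 - 1588/63 = -1588/63 - 3347*√377/754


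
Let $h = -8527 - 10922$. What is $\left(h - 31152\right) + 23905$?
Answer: $-26696$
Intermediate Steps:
$h = -19449$
$\left(h - 31152\right) + 23905 = \left(-19449 - 31152\right) + 23905 = -50601 + 23905 = -26696$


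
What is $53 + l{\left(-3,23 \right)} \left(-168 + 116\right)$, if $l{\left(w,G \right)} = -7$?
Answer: $417$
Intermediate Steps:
$53 + l{\left(-3,23 \right)} \left(-168 + 116\right) = 53 - 7 \left(-168 + 116\right) = 53 - -364 = 53 + 364 = 417$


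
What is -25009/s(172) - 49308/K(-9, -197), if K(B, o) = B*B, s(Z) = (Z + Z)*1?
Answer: -6329227/9288 ≈ -681.44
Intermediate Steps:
s(Z) = 2*Z (s(Z) = (2*Z)*1 = 2*Z)
K(B, o) = B²
-25009/s(172) - 49308/K(-9, -197) = -25009/(2*172) - 49308/((-9)²) = -25009/344 - 49308/81 = -25009*1/344 - 49308*1/81 = -25009/344 - 16436/27 = -6329227/9288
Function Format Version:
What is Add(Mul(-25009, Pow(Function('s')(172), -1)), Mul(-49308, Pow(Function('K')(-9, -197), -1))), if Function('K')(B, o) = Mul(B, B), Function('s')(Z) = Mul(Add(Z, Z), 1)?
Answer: Rational(-6329227, 9288) ≈ -681.44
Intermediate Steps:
Function('s')(Z) = Mul(2, Z) (Function('s')(Z) = Mul(Mul(2, Z), 1) = Mul(2, Z))
Function('K')(B, o) = Pow(B, 2)
Add(Mul(-25009, Pow(Function('s')(172), -1)), Mul(-49308, Pow(Function('K')(-9, -197), -1))) = Add(Mul(-25009, Pow(Mul(2, 172), -1)), Mul(-49308, Pow(Pow(-9, 2), -1))) = Add(Mul(-25009, Pow(344, -1)), Mul(-49308, Pow(81, -1))) = Add(Mul(-25009, Rational(1, 344)), Mul(-49308, Rational(1, 81))) = Add(Rational(-25009, 344), Rational(-16436, 27)) = Rational(-6329227, 9288)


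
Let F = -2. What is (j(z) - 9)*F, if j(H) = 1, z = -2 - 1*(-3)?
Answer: 16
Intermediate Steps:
z = 1 (z = -2 + 3 = 1)
(j(z) - 9)*F = (1 - 9)*(-2) = -8*(-2) = 16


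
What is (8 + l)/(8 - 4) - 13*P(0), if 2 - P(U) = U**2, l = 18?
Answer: -39/2 ≈ -19.500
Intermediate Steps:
P(U) = 2 - U**2
(8 + l)/(8 - 4) - 13*P(0) = (8 + 18)/(8 - 4) - 13*(2 - 1*0**2) = 26/4 - 13*(2 - 1*0) = 26*(1/4) - 13*(2 + 0) = 13/2 - 13*2 = 13/2 - 26 = -39/2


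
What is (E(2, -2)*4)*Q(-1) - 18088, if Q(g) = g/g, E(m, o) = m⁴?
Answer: -18024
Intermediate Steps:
Q(g) = 1
(E(2, -2)*4)*Q(-1) - 18088 = (2⁴*4)*1 - 18088 = (16*4)*1 - 18088 = 64*1 - 18088 = 64 - 18088 = -18024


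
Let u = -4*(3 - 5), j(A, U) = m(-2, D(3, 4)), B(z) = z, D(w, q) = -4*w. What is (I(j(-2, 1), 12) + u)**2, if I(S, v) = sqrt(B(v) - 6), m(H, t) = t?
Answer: (8 + sqrt(6))**2 ≈ 109.19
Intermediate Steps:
j(A, U) = -12 (j(A, U) = -4*3 = -12)
I(S, v) = sqrt(-6 + v) (I(S, v) = sqrt(v - 6) = sqrt(-6 + v))
u = 8 (u = -4*(-2) = 8)
(I(j(-2, 1), 12) + u)**2 = (sqrt(-6 + 12) + 8)**2 = (sqrt(6) + 8)**2 = (8 + sqrt(6))**2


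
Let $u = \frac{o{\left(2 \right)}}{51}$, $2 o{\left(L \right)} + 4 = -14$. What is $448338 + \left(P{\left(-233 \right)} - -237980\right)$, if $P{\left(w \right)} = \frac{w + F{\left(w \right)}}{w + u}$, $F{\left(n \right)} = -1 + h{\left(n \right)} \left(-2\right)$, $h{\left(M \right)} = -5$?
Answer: $\frac{680142090}{991} \approx 6.8632 \cdot 10^{5}$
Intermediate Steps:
$F{\left(n \right)} = 9$ ($F{\left(n \right)} = -1 - -10 = -1 + 10 = 9$)
$o{\left(L \right)} = -9$ ($o{\left(L \right)} = -2 + \frac{1}{2} \left(-14\right) = -2 - 7 = -9$)
$u = - \frac{3}{17}$ ($u = - \frac{9}{51} = \left(-9\right) \frac{1}{51} = - \frac{3}{17} \approx -0.17647$)
$P{\left(w \right)} = \frac{9 + w}{- \frac{3}{17} + w}$ ($P{\left(w \right)} = \frac{w + 9}{w - \frac{3}{17}} = \frac{9 + w}{- \frac{3}{17} + w}$)
$448338 + \left(P{\left(-233 \right)} - -237980\right) = 448338 + \left(\frac{17 \left(9 - 233\right)}{-3 + 17 \left(-233\right)} - -237980\right) = 448338 + \left(17 \frac{1}{-3 - 3961} \left(-224\right) + 237980\right) = 448338 + \left(17 \frac{1}{-3964} \left(-224\right) + 237980\right) = 448338 + \left(17 \left(- \frac{1}{3964}\right) \left(-224\right) + 237980\right) = 448338 + \left(\frac{952}{991} + 237980\right) = 448338 + \frac{235839132}{991} = \frac{680142090}{991}$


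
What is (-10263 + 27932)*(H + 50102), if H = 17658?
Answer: 1197251440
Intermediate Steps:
(-10263 + 27932)*(H + 50102) = (-10263 + 27932)*(17658 + 50102) = 17669*67760 = 1197251440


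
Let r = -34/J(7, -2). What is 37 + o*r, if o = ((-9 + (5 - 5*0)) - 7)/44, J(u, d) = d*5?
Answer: 723/20 ≈ 36.150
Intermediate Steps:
J(u, d) = 5*d
r = 17/5 (r = -34/(5*(-2)) = -34/(-10) = -34*(-⅒) = 17/5 ≈ 3.4000)
o = -¼ (o = ((-9 + (5 + 0)) - 7)*(1/44) = ((-9 + 5) - 7)*(1/44) = (-4 - 7)*(1/44) = -11*1/44 = -¼ ≈ -0.25000)
37 + o*r = 37 - ¼*17/5 = 37 - 17/20 = 723/20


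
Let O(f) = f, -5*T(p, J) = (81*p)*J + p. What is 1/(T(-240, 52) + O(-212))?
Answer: 1/202012 ≈ 4.9502e-6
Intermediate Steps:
T(p, J) = -p/5 - 81*J*p/5 (T(p, J) = -((81*p)*J + p)/5 = -(81*J*p + p)/5 = -(p + 81*J*p)/5 = -p/5 - 81*J*p/5)
1/(T(-240, 52) + O(-212)) = 1/(-⅕*(-240)*(1 + 81*52) - 212) = 1/(-⅕*(-240)*(1 + 4212) - 212) = 1/(-⅕*(-240)*4213 - 212) = 1/(202224 - 212) = 1/202012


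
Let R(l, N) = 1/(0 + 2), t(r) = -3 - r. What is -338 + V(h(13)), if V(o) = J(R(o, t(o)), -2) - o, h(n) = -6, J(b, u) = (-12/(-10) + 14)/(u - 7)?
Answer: -15016/45 ≈ -333.69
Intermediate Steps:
R(l, N) = 1/2
J(b, u) = 76/(5*(-7 + u)) (J(b, u) = (-12*(-1/10) + 14)/(-7 + u) = (6/5 + 14)/(-7 + u) = 76/(5*(-7 + u)))
V(o) = -76/45 - o (V(o) = 76/(5*(-7 - 2)) - o = (76/5)/(-9) - o = (76/5)*(-1/9) - o = -76/45 - o)
-338 + V(h(13)) = -338 + (-76/45 - 1*(-6)) = -338 + (-76/45 + 6) = -338 + 194/45 = -15016/45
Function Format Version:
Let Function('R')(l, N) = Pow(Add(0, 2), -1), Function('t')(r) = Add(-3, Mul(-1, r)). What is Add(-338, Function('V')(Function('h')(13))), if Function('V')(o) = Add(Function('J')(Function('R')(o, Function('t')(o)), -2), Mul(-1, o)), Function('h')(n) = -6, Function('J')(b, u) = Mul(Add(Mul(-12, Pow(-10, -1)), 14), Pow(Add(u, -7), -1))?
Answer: Rational(-15016, 45) ≈ -333.69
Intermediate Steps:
Function('R')(l, N) = Rational(1, 2) (Function('R')(l, N) = Pow(2, -1) = Rational(1, 2))
Function('J')(b, u) = Mul(Rational(76, 5), Pow(Add(-7, u), -1)) (Function('J')(b, u) = Mul(Add(Mul(-12, Rational(-1, 10)), 14), Pow(Add(-7, u), -1)) = Mul(Add(Rational(6, 5), 14), Pow(Add(-7, u), -1)) = Mul(Rational(76, 5), Pow(Add(-7, u), -1)))
Function('V')(o) = Add(Rational(-76, 45), Mul(-1, o)) (Function('V')(o) = Add(Mul(Rational(76, 5), Pow(Add(-7, -2), -1)), Mul(-1, o)) = Add(Mul(Rational(76, 5), Pow(-9, -1)), Mul(-1, o)) = Add(Mul(Rational(76, 5), Rational(-1, 9)), Mul(-1, o)) = Add(Rational(-76, 45), Mul(-1, o)))
Add(-338, Function('V')(Function('h')(13))) = Add(-338, Add(Rational(-76, 45), Mul(-1, -6))) = Add(-338, Add(Rational(-76, 45), 6)) = Add(-338, Rational(194, 45)) = Rational(-15016, 45)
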